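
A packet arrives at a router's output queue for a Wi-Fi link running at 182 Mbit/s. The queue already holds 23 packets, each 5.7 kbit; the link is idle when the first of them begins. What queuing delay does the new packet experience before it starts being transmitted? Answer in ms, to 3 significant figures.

Each queued packet: L/R = 5700/182000000 = 0.0313187 ms.
23 queued → 0.72033 ms.
Queuing delay = 0.720 ms.

0.720 ms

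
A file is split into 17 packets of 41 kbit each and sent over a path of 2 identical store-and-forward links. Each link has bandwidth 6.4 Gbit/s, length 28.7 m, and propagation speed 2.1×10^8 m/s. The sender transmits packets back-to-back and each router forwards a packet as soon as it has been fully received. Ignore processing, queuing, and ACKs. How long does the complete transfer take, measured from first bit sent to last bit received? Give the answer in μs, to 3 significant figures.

116 μs

Per-hop transmission t_tx = L/R = 41000/6400000000 = 6.40625 μs.
Per-hop propagation t_prop = 28.7/210000000 = 0.136667 μs.
Pipeline fill: first packet needs 2·t_tx to clear all hops; remaining 16 packets each add one t_tx.
Total = (2+17-1)·t_tx + 2·t_prop = 18·6.40625 + 2·0.136667 = 116 μs.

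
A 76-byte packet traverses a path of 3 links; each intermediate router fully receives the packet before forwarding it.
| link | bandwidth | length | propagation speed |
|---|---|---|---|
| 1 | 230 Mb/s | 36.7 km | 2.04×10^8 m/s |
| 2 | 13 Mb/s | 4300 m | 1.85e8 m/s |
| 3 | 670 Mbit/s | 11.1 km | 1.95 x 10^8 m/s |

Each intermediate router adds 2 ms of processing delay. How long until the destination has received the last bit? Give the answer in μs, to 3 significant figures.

L = 76 × 8 = 608 bits.
Transmission delays (L/R per hop): 2.64348, 46.7692, 0.907463 μs; sum = 50.3202 μs.
Propagation delays (d/s per hop): 179.902, 23.2432, 56.9231 μs; sum = 260.068 μs.
Processing at 2 router(s): 2 × 2 ms = 4000 μs.
End-to-end = 4310 μs.

4310 μs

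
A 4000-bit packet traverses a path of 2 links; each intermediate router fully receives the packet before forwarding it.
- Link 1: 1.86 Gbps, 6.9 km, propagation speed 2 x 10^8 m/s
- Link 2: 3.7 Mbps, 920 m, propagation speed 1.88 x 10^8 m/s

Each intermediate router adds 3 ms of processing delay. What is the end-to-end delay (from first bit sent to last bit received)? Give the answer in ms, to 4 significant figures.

Transmission delays (L/R per hop): 0.00215054, 1.08108 ms; sum = 1.08323 ms.
Propagation delays (d/s per hop): 0.0345, 0.00489362 ms; sum = 0.0393936 ms.
Processing at 1 router(s): 1 × 3 ms = 3 ms.
End-to-end = 4.123 ms.

4.123 ms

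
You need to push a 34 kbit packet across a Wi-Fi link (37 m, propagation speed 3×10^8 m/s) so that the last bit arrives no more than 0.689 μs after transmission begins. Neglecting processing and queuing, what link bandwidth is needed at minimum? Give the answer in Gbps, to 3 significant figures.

Propagation delay = 37 / 300000000 = 0.123333 μs.
Transmission budget = 0.689 − 0.123333 = 0.565667 μs.
R ≥ L / t_tx = 34000 bits / 5.65667e-07 s = 60.1 Gbps.

60.1 Gbps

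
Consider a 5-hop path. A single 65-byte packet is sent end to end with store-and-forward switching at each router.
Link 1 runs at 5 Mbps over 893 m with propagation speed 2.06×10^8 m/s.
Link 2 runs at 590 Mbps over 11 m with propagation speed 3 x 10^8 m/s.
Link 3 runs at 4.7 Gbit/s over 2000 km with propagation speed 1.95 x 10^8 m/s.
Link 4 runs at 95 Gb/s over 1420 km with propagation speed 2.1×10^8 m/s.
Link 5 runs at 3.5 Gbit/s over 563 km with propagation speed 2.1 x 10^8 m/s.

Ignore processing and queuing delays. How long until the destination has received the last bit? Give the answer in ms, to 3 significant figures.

19.8 ms

L = 65 × 8 = 520 bits.
Transmission delays (L/R per hop): 0.104, 0.000881356, 0.000110638, 5.47368e-06, 0.000148571 ms; sum = 0.105146 ms.
Propagation delays (d/s per hop): 0.00433495, 3.66667e-05, 10.2564, 6.7619, 2.68095 ms; sum = 19.7036 ms.
End-to-end = 19.8 ms.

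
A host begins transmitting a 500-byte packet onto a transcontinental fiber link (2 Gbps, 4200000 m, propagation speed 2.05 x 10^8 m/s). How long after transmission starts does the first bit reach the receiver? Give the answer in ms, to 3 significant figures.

First bit experiences only propagation delay: d/s = 4200000/2.05e+08 = 20.5 ms.

20.5 ms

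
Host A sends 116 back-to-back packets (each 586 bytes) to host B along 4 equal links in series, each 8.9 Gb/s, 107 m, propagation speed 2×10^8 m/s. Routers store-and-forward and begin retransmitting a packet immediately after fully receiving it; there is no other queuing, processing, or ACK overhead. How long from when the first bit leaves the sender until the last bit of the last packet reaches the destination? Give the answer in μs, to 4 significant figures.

64.82 μs

Per-hop transmission t_tx = L/R = 4688/8900000000 = 0.526742 μs.
Per-hop propagation t_prop = 107/200000000 = 0.535 μs.
Pipeline fill: first packet needs 4·t_tx to clear all hops; remaining 115 packets each add one t_tx.
Total = (4+116-1)·t_tx + 4·t_prop = 119·0.526742 + 4·0.535 = 64.82 μs.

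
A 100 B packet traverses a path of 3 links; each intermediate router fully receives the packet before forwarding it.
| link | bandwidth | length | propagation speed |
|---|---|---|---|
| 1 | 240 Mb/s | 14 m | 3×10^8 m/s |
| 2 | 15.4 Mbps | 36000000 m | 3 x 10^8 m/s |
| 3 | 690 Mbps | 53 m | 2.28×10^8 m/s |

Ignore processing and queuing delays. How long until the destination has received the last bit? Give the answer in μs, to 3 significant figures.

L = 100 × 8 = 800 bits.
Transmission delays (L/R per hop): 3.33333, 51.9481, 1.15942 μs; sum = 56.4408 μs.
Propagation delays (d/s per hop): 0.0466667, 120000, 0.232456 μs; sum = 120000 μs.
End-to-end = 120000 μs.

120000 μs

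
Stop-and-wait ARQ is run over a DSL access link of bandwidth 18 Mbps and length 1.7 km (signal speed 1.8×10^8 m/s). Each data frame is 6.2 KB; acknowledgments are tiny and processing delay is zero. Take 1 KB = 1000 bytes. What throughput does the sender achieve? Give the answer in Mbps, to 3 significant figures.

17.9 Mbps

t_tx = L/R = 49600/18000000 = 0.00275556 s.
t_prop = 1700/180000000 = 9.44444e-06 s; RTT = 1.88889e-05 s.
Cycle = t_tx + RTT = 0.00277444 s.
Throughput = L / cycle = 49600 / 0.00277444 = 17.9 Mbps.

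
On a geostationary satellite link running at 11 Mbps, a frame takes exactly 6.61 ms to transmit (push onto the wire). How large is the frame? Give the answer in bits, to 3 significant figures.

L = R × t_tx = 11000000 b/s × 0.00661 s = 72710 bits.

72700 bits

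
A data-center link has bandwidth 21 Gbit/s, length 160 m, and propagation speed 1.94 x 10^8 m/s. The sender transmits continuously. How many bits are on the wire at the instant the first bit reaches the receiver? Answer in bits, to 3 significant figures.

17300 bits

Propagation delay = 160 / 194000000 = 8.24742e-07 s.
BDP = R × t_prop = 21000000000 × 8.24742e-07 = 17319.6 bits.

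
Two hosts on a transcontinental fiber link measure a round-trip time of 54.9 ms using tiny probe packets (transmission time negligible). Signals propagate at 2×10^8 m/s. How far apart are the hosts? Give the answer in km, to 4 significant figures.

One-way propagation = RTT/2 = 27.45 ms.
d = s × t = 200000000 × 0.02745 = 5490 km.

5490 km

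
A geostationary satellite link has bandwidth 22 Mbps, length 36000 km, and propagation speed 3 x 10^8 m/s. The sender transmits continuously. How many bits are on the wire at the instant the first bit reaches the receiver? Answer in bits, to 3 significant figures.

Propagation delay = 36000000 / 300000000 = 0.12 s.
BDP = R × t_prop = 22000000 × 0.12 = 2640000 bits.

2640000 bits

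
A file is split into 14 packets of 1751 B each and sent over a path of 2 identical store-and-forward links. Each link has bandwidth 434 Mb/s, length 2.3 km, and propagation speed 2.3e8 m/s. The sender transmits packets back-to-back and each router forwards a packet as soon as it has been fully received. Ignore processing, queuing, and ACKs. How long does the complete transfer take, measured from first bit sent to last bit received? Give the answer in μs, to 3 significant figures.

504 μs

Per-hop transmission t_tx = L/R = 14008/434000000 = 32.2765 μs.
Per-hop propagation t_prop = 2300/2.3e+08 = 10 μs.
Pipeline fill: first packet needs 2·t_tx to clear all hops; remaining 13 packets each add one t_tx.
Total = (2+14-1)·t_tx + 2·t_prop = 15·32.2765 + 2·10 = 504 μs.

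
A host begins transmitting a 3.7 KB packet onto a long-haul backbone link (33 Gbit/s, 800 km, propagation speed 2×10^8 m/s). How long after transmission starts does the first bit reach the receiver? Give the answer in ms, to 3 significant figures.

First bit experiences only propagation delay: d/s = 800000/200000000 = 4.00 ms.

4.00 ms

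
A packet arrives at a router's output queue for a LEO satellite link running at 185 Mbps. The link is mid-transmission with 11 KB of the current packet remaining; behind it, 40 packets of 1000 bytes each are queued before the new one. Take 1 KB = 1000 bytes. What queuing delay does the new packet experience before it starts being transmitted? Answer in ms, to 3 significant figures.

Each queued packet: L/R = 8000/185000000 = 0.0432432 ms.
40 queued → 1.72973 ms.
Plus remaining 88000 bits of current packet: 0.475676 ms.
Queuing delay = 2.21 ms.

2.21 ms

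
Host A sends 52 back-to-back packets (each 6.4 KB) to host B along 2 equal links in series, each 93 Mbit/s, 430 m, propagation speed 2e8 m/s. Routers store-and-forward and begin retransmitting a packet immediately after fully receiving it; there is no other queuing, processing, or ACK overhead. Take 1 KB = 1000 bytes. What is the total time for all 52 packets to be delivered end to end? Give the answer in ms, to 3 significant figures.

29.2 ms

Per-hop transmission t_tx = L/R = 51200/93000000 = 0.550538 ms.
Per-hop propagation t_prop = 430/200000000 = 0.00215 ms.
Pipeline fill: first packet needs 2·t_tx to clear all hops; remaining 51 packets each add one t_tx.
Total = (2+52-1)·t_tx + 2·t_prop = 53·0.550538 + 2·0.00215 = 29.2 ms.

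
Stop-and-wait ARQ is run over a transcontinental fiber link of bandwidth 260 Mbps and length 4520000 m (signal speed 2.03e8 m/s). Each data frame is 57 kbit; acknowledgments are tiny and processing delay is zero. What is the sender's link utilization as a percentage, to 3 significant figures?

0.490 %

t_tx = L/R = 57000/260000000 = 0.000219231 s.
t_prop = 4520000/2.03e+08 = 0.022266 s; RTT = 0.044532 s.
Cycle = t_tx + RTT = 0.0447513 s.
Utilization = t_tx / cycle = 0.000219231/0.0447513 = 0.490 %.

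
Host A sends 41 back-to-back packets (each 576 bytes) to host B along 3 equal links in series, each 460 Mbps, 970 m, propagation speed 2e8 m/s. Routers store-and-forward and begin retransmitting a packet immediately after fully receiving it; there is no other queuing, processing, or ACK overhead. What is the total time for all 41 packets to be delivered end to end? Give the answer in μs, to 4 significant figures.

Per-hop transmission t_tx = L/R = 4608/460000000 = 10.0174 μs.
Per-hop propagation t_prop = 970/200000000 = 4.85 μs.
Pipeline fill: first packet needs 3·t_tx to clear all hops; remaining 40 packets each add one t_tx.
Total = (3+41-1)·t_tx + 3·t_prop = 43·10.0174 + 3·4.85 = 445.3 μs.

445.3 μs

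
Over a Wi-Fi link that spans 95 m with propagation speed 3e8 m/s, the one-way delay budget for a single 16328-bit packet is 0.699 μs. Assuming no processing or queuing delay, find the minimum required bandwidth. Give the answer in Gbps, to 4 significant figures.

Propagation delay = 95 / 300000000 = 0.316667 μs.
Transmission budget = 0.699 − 0.316667 = 0.382333 μs.
R ≥ L / t_tx = 16328 bits / 3.82333e-07 s = 42.71 Gbps.

42.71 Gbps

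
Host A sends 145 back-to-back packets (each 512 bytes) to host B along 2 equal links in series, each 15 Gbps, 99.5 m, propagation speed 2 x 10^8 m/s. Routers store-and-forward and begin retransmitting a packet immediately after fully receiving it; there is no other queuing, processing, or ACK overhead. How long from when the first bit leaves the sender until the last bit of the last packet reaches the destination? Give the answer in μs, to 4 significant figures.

40.86 μs

Per-hop transmission t_tx = L/R = 4096/15000000000 = 0.273067 μs.
Per-hop propagation t_prop = 99.5/200000000 = 0.4975 μs.
Pipeline fill: first packet needs 2·t_tx to clear all hops; remaining 144 packets each add one t_tx.
Total = (2+145-1)·t_tx + 2·t_prop = 146·0.273067 + 2·0.4975 = 40.86 μs.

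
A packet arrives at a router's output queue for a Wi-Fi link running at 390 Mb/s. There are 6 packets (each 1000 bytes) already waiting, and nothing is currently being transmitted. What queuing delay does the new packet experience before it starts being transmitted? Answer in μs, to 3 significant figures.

Each queued packet: L/R = 8000/390000000 = 20.5128 μs.
6 queued → 123.077 μs.
Queuing delay = 123 μs.

123 μs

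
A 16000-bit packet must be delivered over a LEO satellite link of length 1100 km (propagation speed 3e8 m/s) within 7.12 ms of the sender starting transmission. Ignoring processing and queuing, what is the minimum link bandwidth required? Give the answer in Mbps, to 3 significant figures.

Propagation delay = 1100000 / 300000000 = 3.66667 ms.
Transmission budget = 7.12 − 3.66667 = 3.45333 ms.
R ≥ L / t_tx = 16000 bits / 0.00345333 s = 4.63 Mbps.

4.63 Mbps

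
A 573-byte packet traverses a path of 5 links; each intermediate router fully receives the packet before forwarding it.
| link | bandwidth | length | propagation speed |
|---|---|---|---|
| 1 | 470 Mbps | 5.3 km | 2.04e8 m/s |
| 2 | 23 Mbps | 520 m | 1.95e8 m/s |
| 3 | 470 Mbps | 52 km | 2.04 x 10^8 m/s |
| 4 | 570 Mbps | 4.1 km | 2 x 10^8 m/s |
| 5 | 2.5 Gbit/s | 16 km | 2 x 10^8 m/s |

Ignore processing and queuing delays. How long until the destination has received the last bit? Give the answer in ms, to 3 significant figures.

0.613 ms

L = 573 × 8 = 4584 bits.
Transmission delays (L/R per hop): 0.00975319, 0.199304, 0.00975319, 0.00804211, 0.0018336 ms; sum = 0.228686 ms.
Propagation delays (d/s per hop): 0.0259804, 0.00266667, 0.254902, 0.0205, 0.08 ms; sum = 0.384049 ms.
End-to-end = 0.613 ms.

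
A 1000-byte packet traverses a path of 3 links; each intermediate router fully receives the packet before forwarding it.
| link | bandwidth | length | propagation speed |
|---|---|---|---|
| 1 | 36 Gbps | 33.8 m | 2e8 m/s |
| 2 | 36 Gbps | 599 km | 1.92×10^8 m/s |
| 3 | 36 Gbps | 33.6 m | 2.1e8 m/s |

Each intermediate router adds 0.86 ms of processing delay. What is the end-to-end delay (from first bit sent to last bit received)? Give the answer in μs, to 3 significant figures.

L = 1000 × 8 = 8000 bits.
Transmission delay per hop = L/R = 8000/36000000000 = 0.222222 μs; 3 hops → 0.666667 μs.
Propagation delays (d/s per hop): 0.169, 3119.79, 0.16 μs; sum = 3120.12 μs.
Processing at 2 router(s): 2 × 0.86 ms = 1720 μs.
End-to-end = 4840 μs.

4840 μs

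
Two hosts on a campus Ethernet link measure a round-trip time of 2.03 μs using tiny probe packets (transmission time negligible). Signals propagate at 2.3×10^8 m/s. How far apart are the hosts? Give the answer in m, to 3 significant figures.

233 m

One-way propagation = RTT/2 = 1.015 μs.
d = s × t = 2.3e+08 × 1.015e-06 = 233 m.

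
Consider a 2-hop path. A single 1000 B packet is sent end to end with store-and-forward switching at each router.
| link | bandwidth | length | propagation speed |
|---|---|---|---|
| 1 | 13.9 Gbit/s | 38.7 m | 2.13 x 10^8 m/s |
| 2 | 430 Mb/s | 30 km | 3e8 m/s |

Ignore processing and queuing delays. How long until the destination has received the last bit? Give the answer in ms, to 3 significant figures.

L = 1000 × 8 = 8000 bits.
Transmission delays (L/R per hop): 0.00057554, 0.0186047 ms; sum = 0.0191802 ms.
Propagation delays (d/s per hop): 0.00018169, 0.1 ms; sum = 0.100182 ms.
End-to-end = 0.119 ms.

0.119 ms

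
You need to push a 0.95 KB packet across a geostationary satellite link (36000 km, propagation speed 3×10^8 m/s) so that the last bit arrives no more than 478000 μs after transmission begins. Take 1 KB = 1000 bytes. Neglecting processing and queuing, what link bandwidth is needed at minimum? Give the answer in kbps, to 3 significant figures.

L = 7600 bits.
Propagation delay = 36000000 / 300000000 = 120000 μs.
Transmission budget = 478000 − 120000 = 358000 μs.
R ≥ L / t_tx = 7600 bits / 0.358 s = 21.2 kbps.

21.2 kbps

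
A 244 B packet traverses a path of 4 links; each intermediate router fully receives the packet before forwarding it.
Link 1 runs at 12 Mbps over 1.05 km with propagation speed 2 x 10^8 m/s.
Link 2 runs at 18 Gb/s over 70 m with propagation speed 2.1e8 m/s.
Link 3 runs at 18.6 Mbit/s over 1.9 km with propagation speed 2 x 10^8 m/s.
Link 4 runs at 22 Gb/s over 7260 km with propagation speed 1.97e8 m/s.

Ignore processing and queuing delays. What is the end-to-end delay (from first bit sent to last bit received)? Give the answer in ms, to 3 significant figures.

37.1 ms

L = 244 × 8 = 1952 bits.
Transmission delays (L/R per hop): 0.162667, 0.000108444, 0.104946, 8.87273e-05 ms; sum = 0.26781 ms.
Propagation delays (d/s per hop): 0.00525, 0.000333333, 0.0095, 36.8528 ms; sum = 36.8679 ms.
End-to-end = 37.1 ms.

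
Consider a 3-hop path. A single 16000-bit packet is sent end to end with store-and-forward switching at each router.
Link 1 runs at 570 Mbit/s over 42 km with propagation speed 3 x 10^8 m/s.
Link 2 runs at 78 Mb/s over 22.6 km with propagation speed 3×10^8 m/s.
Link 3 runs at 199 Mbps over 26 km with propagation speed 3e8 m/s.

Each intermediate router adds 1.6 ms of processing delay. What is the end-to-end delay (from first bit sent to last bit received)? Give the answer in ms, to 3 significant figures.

Transmission delays (L/R per hop): 0.0280702, 0.205128, 0.080402 ms; sum = 0.3136 ms.
Propagation delays (d/s per hop): 0.14, 0.0753333, 0.0866667 ms; sum = 0.302 ms.
Processing at 2 router(s): 2 × 1.6 ms = 3.2 ms.
End-to-end = 3.82 ms.

3.82 ms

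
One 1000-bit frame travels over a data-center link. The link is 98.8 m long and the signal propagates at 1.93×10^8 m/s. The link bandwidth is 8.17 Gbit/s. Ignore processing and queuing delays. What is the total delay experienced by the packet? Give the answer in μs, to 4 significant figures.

0.6343 μs

Transmission delay = L/R = 1000 / 8170000000 = 0.122399 μs.
Propagation delay = d/s = 98.8 m / 193000000 m/s = 0.511917 μs.
Total = 0.6343 μs.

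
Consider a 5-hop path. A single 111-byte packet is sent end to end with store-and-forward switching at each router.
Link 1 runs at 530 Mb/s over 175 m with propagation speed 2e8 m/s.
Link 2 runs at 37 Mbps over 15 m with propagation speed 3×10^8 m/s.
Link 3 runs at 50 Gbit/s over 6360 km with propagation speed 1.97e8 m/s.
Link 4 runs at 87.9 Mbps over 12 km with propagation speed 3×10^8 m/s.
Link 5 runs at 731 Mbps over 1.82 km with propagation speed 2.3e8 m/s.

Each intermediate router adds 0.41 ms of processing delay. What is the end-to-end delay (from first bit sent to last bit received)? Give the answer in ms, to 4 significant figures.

34.01 ms

L = 111 × 8 = 888 bits.
Transmission delays (L/R per hop): 0.00167547, 0.024, 1.776e-05, 0.0101024, 0.00121477 ms; sum = 0.0370104 ms.
Propagation delays (d/s per hop): 0.000875, 5e-05, 32.2843, 0.04, 0.00791304 ms; sum = 32.3331 ms.
Processing at 4 router(s): 4 × 0.41 ms = 1.64 ms.
End-to-end = 34.01 ms.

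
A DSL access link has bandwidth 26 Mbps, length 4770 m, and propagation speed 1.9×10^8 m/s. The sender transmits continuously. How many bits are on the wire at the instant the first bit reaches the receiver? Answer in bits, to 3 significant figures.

653 bits

Propagation delay = 4770 / 190000000 = 2.51053e-05 s.
BDP = R × t_prop = 26000000 × 2.51053e-05 = 652.737 bits.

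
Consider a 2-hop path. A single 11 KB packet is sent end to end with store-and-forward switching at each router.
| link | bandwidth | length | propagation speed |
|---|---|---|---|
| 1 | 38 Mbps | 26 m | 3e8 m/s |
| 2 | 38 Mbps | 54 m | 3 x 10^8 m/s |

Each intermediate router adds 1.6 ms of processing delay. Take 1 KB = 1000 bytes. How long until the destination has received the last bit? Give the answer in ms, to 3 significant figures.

6.23 ms

L = 88000 bits.
Transmission delay per hop = L/R = 88000/38000000 = 2.31579 ms; 2 hops → 4.63158 ms.
Propagation delays (d/s per hop): 8.66667e-05, 0.00018 ms; sum = 0.000266667 ms.
Processing at 1 router(s): 1 × 1.6 ms = 1.6 ms.
End-to-end = 6.23 ms.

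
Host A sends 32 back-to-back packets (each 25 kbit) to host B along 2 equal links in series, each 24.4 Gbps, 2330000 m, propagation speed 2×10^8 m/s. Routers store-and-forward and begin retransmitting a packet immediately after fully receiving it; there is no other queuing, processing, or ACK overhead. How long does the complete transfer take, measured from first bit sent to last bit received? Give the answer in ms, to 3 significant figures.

23.3 ms

Per-hop transmission t_tx = L/R = 25000/24400000000 = 0.00102459 ms.
Per-hop propagation t_prop = 2330000/200000000 = 11.65 ms.
Pipeline fill: first packet needs 2·t_tx to clear all hops; remaining 31 packets each add one t_tx.
Total = (2+32-1)·t_tx + 2·t_prop = 33·0.00102459 + 2·11.65 = 23.3 ms.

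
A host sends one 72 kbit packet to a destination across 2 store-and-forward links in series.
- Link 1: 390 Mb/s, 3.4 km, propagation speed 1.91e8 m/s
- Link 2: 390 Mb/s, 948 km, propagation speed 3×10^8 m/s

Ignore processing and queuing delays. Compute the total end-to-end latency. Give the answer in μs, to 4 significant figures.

3547 μs

L = 72000 bits.
Transmission delay per hop = L/R = 72000/390000000 = 184.615 μs; 2 hops → 369.231 μs.
Propagation delays (d/s per hop): 17.801, 3160 μs; sum = 3177.8 μs.
End-to-end = 3547 μs.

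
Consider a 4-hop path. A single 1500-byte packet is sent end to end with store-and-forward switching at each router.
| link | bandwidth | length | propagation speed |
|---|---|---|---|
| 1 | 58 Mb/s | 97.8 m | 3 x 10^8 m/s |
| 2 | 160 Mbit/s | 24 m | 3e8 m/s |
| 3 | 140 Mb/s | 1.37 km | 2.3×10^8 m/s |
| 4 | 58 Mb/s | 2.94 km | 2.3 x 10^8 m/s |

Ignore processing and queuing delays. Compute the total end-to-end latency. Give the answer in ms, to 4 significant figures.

0.5937 ms

L = 1500 × 8 = 12000 bits.
Transmission delays (L/R per hop): 0.206897, 0.075, 0.0857143, 0.206897 ms; sum = 0.574507 ms.
Propagation delays (d/s per hop): 0.000326, 8e-05, 0.00595652, 0.0127826 ms; sum = 0.0191451 ms.
End-to-end = 0.5937 ms.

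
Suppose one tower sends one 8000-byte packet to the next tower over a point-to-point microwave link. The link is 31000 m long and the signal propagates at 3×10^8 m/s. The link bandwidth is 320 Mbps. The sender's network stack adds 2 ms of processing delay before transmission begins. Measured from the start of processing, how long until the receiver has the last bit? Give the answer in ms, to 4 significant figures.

2.303 ms

L = 8000 × 8 = 64000 bits.
Transmission delay = L/R = 64000 / 320000000 = 0.2 ms.
Propagation delay = d/s = 31000 m / 300000000 m/s = 0.103333 ms.
Plus processing delay 2 ms = 2 ms.
Total = 2.303 ms.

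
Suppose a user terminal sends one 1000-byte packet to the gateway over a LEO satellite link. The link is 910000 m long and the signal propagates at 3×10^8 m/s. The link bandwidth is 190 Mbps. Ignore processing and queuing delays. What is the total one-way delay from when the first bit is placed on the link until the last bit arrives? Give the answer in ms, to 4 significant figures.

3.075 ms

L = 1000 × 8 = 8000 bits.
Transmission delay = L/R = 8000 / 190000000 = 0.0421053 ms.
Propagation delay = d/s = 910000 m / 300000000 m/s = 3.03333 ms.
Total = 3.075 ms.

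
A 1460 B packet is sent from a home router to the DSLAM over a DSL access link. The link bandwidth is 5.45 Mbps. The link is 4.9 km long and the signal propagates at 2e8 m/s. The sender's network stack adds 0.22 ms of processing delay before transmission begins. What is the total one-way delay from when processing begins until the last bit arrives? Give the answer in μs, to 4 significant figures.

2388 μs

L = 1460 × 8 = 11680 bits.
Transmission delay = L/R = 11680 / 5450000 = 2143.12 μs.
Propagation delay = d/s = 4900 m / 200000000 m/s = 24.5 μs.
Plus processing delay 0.22 ms = 220 μs.
Total = 2388 μs.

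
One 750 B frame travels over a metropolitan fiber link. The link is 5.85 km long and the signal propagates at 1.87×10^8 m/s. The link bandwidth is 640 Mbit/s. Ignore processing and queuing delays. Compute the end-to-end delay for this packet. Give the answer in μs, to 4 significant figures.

L = 750 × 8 = 6000 bits.
Transmission delay = L/R = 6000 / 640000000 = 9.375 μs.
Propagation delay = d/s = 5850 m / 187000000 m/s = 31.2834 μs.
Total = 40.66 μs.

40.66 μs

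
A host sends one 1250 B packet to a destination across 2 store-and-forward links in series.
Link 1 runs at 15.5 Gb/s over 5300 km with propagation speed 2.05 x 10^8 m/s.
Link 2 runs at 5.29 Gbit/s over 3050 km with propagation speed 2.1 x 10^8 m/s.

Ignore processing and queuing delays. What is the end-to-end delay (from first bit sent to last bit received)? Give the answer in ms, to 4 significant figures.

L = 1250 × 8 = 10000 bits.
Transmission delays (L/R per hop): 0.000645161, 0.00189036 ms; sum = 0.00253552 ms.
Propagation delays (d/s per hop): 25.8537, 14.5238 ms; sum = 40.3775 ms.
End-to-end = 40.38 ms.

40.38 ms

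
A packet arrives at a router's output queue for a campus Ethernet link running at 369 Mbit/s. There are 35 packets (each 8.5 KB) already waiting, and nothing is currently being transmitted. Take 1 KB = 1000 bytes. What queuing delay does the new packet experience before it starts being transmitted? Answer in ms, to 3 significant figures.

Each queued packet: L/R = 68000/369000000 = 0.184282 ms.
35 queued → 6.44986 ms.
Queuing delay = 6.45 ms.

6.45 ms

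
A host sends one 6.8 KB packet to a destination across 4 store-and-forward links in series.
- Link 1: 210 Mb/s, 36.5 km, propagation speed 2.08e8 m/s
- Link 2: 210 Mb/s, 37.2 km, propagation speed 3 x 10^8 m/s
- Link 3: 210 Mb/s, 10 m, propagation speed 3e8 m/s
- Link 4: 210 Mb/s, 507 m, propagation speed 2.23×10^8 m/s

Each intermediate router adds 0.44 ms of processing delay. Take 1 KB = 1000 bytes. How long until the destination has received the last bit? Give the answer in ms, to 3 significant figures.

2.66 ms

L = 54400 bits.
Transmission delay per hop = L/R = 54400/210000000 = 0.259048 ms; 4 hops → 1.03619 ms.
Propagation delays (d/s per hop): 0.175481, 0.124, 3.33333e-05, 0.00227354 ms; sum = 0.301788 ms.
Processing at 3 router(s): 3 × 0.44 ms = 1.32 ms.
End-to-end = 2.66 ms.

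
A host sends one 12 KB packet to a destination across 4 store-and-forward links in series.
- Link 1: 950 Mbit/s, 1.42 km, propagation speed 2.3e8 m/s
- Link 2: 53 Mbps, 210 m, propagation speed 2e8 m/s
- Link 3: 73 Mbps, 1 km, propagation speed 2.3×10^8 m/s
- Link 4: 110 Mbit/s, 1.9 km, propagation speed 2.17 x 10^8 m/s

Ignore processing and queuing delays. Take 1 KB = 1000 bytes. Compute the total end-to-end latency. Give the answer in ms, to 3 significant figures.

L = 96000 bits.
Transmission delays (L/R per hop): 0.101053, 1.81132, 1.31507, 0.872727 ms; sum = 4.10017 ms.
Propagation delays (d/s per hop): 0.00617391, 0.00105, 0.00434783, 0.00875576 ms; sum = 0.0203275 ms.
End-to-end = 4.12 ms.

4.12 ms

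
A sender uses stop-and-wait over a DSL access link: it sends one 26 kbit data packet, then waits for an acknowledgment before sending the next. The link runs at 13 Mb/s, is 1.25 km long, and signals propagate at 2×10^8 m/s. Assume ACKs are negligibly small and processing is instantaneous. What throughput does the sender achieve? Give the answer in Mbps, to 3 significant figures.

t_tx = L/R = 26000/13000000 = 0.002 s.
t_prop = 1250/200000000 = 6.25e-06 s; RTT = 1.25e-05 s.
Cycle = t_tx + RTT = 0.0020125 s.
Throughput = L / cycle = 26000 / 0.0020125 = 12.9 Mbps.

12.9 Mbps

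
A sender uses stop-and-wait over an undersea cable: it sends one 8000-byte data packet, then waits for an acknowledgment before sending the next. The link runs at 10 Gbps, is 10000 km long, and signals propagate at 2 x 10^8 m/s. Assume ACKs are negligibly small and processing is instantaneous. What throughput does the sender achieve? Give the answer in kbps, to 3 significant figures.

t_tx = L/R = 64000/10000000000 = 6.4e-06 s.
t_prop = 10000000/200000000 = 0.05 s; RTT = 0.1 s.
Cycle = t_tx + RTT = 0.100006 s.
Throughput = L / cycle = 64000 / 0.100006 = 640 kbps.

640 kbps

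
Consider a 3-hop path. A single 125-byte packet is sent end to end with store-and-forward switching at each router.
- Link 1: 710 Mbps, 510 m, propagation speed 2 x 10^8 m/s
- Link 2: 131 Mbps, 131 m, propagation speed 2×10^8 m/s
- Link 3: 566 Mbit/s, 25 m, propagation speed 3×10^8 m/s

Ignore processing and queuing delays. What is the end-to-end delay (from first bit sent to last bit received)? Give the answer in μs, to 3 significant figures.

L = 125 × 8 = 1000 bits.
Transmission delays (L/R per hop): 1.40845, 7.63359, 1.76678 μs; sum = 10.8088 μs.
Propagation delays (d/s per hop): 2.55, 0.655, 0.0833333 μs; sum = 3.28833 μs.
End-to-end = 14.1 μs.

14.1 μs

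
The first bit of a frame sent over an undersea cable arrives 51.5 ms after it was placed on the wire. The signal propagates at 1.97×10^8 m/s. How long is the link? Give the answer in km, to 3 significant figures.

10100 km

d = s × t_prop = 197000000 × 0.0515 = 10100 km.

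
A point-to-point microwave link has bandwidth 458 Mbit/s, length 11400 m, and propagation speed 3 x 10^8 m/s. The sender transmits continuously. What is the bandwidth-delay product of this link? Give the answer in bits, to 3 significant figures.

Propagation delay = 11400 / 300000000 = 3.8e-05 s.
BDP = R × t_prop = 458000000 × 3.8e-05 = 17404 bits.

17400 bits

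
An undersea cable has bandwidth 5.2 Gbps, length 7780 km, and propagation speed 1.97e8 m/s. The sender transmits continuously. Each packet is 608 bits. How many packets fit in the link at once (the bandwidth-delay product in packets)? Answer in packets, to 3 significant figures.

Propagation delay = 7780000 / 197000000 = 0.0394924 s.
BDP = R × t_prop = 5200000000 × 0.0394924 = 205360000 bits.
In packets of 608 bits: 338000 packets.

338000 packets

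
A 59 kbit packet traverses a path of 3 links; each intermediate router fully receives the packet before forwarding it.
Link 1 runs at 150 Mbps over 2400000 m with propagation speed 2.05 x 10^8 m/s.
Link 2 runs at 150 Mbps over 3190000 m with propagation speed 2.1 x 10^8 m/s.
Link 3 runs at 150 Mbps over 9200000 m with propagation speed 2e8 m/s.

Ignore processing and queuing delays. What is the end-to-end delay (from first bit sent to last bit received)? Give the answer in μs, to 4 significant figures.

L = 59000 bits.
Transmission delay per hop = L/R = 59000/150000000 = 393.333 μs; 3 hops → 1180 μs.
Propagation delays (d/s per hop): 11707.3, 15190.5, 46000 μs; sum = 72897.8 μs.
End-to-end = 74080 μs.

74080 μs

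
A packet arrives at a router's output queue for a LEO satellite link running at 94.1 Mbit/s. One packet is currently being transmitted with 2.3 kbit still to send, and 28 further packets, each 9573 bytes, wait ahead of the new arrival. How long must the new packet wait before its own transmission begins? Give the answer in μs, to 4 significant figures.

22810 μs

Each queued packet: L/R = 76584/94100000 = 813.858 μs.
28 queued → 22788 μs.
Plus remaining 2300 bits of current packet: 24.4421 μs.
Queuing delay = 22810 μs.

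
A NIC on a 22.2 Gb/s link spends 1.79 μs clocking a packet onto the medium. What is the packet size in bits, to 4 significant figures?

39740 bits

L = R × t_tx = 22200000000 b/s × 1.79e-06 s = 39738 bits.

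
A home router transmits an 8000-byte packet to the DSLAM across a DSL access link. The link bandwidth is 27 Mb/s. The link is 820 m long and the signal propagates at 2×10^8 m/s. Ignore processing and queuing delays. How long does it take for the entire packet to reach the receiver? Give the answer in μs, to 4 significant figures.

2374 μs

L = 8000 × 8 = 64000 bits.
Transmission delay = L/R = 64000 / 27000000 = 2370.37 μs.
Propagation delay = d/s = 820 m / 200000000 m/s = 4.1 μs.
Total = 2374 μs.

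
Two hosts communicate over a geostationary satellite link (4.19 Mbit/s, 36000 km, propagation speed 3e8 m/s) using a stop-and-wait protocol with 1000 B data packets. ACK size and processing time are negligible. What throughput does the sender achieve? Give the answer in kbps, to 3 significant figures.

t_tx = L/R = 8000/4.19e+06 = 0.00190931 s.
t_prop = 36000000/300000000 = 0.12 s; RTT = 0.24 s.
Cycle = t_tx + RTT = 0.241909 s.
Throughput = L / cycle = 8000 / 0.241909 = 33.1 kbps.

33.1 kbps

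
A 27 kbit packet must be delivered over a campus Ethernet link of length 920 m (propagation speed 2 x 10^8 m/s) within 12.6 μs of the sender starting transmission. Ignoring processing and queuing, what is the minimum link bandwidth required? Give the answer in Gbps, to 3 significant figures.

3.38 Gbps

Propagation delay = 920 / 200000000 = 4.6 μs.
Transmission budget = 12.6 − 4.6 = 8 μs.
R ≥ L / t_tx = 27000 bits / 8e-06 s = 3.38 Gbps.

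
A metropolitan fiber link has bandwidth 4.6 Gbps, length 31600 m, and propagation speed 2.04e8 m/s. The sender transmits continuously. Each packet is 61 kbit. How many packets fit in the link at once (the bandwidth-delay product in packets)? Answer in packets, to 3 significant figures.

Propagation delay = 31600 / 204000000 = 0.000154902 s.
BDP = R × t_prop = 4600000000 × 0.000154902 = 712549 bits.
In packets of 61000 bits: 11.7 packets.

11.7 packets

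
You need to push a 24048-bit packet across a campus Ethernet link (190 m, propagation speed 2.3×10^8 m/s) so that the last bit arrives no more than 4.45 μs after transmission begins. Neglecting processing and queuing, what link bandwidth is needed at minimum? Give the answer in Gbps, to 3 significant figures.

6.64 Gbps

Propagation delay = 190 / 2.3e+08 = 0.826087 μs.
Transmission budget = 4.45 − 0.826087 = 3.62391 μs.
R ≥ L / t_tx = 24048 bits / 3.62391e-06 s = 6.64 Gbps.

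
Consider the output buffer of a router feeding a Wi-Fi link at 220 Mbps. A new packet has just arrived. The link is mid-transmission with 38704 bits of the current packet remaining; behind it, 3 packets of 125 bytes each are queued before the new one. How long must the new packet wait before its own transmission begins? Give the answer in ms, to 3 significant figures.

Each queued packet: L/R = 1000/220000000 = 0.00454545 ms.
3 queued → 0.0136364 ms.
Plus remaining 38704 bits of current packet: 0.175927 ms.
Queuing delay = 0.190 ms.

0.190 ms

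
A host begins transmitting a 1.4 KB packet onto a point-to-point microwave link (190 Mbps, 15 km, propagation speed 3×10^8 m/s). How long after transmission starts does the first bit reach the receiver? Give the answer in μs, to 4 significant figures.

First bit experiences only propagation delay: d/s = 15000/300000000 = 50.00 μs.

50.00 μs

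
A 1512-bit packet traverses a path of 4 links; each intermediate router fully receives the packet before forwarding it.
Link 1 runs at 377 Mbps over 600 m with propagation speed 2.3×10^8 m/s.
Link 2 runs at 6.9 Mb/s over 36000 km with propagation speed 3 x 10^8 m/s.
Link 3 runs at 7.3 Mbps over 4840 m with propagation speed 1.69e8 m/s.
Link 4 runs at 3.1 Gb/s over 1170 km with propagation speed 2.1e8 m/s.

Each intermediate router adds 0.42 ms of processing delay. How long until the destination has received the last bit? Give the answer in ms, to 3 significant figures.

Transmission delays (L/R per hop): 0.00401061, 0.21913, 0.207123, 0.000487742 ms; sum = 0.430752 ms.
Propagation delays (d/s per hop): 0.0026087, 120, 0.0286391, 5.57143 ms; sum = 125.603 ms.
Processing at 3 router(s): 3 × 0.42 ms = 1.26 ms.
End-to-end = 127 ms.

127 ms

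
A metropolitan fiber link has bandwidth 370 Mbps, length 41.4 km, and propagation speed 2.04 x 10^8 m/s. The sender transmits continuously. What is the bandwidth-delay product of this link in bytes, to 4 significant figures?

9386 bytes

Propagation delay = 41400 / 204000000 = 0.000202941 s.
BDP = R × t_prop = 370000000 × 0.000202941 = 75088.2 bits.
In bytes: 75088.2/8 = 9386 bytes.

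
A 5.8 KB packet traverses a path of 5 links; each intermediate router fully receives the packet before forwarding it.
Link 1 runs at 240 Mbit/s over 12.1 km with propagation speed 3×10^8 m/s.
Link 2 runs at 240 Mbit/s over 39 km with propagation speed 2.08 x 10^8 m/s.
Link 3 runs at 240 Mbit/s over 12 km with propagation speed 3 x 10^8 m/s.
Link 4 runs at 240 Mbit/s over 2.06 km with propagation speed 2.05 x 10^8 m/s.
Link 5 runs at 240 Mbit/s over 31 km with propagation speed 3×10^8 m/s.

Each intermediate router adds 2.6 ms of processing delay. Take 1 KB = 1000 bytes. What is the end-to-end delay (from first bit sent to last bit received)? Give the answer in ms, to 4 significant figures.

L = 46400 bits.
Transmission delay per hop = L/R = 46400/240000000 = 0.193333 ms; 5 hops → 0.966667 ms.
Propagation delays (d/s per hop): 0.0403333, 0.1875, 0.04, 0.0100488, 0.103333 ms; sum = 0.381215 ms.
Processing at 4 router(s): 4 × 2.6 ms = 10.4 ms.
End-to-end = 11.75 ms.

11.75 ms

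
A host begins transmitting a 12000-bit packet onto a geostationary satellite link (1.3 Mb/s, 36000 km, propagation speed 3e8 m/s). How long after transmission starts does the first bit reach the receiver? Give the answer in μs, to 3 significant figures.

120000 μs

First bit experiences only propagation delay: d/s = 36000000/300000000 = 120000 μs.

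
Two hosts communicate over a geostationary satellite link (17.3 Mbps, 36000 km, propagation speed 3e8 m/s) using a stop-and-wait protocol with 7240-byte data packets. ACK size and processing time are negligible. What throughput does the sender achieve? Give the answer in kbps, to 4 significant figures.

238.0 kbps

t_tx = L/R = 57920/17300000 = 0.00334798 s.
t_prop = 36000000/300000000 = 0.12 s; RTT = 0.24 s.
Cycle = t_tx + RTT = 0.243348 s.
Throughput = L / cycle = 57920 / 0.243348 = 238.0 kbps.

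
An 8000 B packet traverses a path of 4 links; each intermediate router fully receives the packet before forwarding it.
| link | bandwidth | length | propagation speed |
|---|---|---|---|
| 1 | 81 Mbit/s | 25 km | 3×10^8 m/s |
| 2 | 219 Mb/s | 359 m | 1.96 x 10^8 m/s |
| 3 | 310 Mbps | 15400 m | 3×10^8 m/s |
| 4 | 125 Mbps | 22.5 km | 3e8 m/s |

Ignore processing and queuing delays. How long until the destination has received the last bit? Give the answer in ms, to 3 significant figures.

L = 8000 × 8 = 64000 bits.
Transmission delays (L/R per hop): 0.790123, 0.292237, 0.206452, 0.512 ms; sum = 1.80081 ms.
Propagation delays (d/s per hop): 0.0833333, 0.00183163, 0.0513333, 0.075 ms; sum = 0.211498 ms.
End-to-end = 2.01 ms.

2.01 ms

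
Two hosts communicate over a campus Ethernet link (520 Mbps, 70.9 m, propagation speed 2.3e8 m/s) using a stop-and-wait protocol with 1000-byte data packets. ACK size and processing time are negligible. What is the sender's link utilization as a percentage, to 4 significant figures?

t_tx = L/R = 8000/520000000 = 1.53846e-05 s.
t_prop = 70.9/2.3e+08 = 3.08261e-07 s; RTT = 6.16522e-07 s.
Cycle = t_tx + RTT = 1.60011e-05 s.
Utilization = t_tx / cycle = 1.53846e-05/1.60011e-05 = 96.15 %.

96.15 %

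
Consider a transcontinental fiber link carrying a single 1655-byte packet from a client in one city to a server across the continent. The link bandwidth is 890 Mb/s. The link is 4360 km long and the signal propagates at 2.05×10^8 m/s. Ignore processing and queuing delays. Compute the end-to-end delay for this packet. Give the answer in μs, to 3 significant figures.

21300 μs

L = 1655 × 8 = 13240 bits.
Transmission delay = L/R = 13240 / 890000000 = 14.8764 μs.
Propagation delay = d/s = 4360000 m / 2.05e+08 m/s = 21268.3 μs.
Total = 21300 μs.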